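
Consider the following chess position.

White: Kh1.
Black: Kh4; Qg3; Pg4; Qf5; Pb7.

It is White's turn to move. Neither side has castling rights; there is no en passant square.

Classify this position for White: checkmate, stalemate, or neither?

White to move; white king on h1.
In check: no.
King squares — g1: attacked by Qg3; g2: attacked by Qg3; h2: attacked by Qg3.
Legal moves for White: none.
Not in check and no legal moves → stalemate.

stalemate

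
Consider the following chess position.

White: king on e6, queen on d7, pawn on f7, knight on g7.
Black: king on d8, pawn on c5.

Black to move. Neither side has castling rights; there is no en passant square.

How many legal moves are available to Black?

0

Black to move; king on d8.
In check: yes, from the white queen on d7.
Legal moves: none.
Count: 0.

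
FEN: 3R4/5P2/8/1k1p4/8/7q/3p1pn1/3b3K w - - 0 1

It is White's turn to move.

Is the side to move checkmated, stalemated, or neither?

checkmate

White to move; white king on h1.
In check: yes, from the black queen on h3.
King squares — g1: attacked by Pf2; g2: attacked by Qh3; h2: attacked by Qh3.
Legal moves for White: none.
In check with no legal moves → checkmate.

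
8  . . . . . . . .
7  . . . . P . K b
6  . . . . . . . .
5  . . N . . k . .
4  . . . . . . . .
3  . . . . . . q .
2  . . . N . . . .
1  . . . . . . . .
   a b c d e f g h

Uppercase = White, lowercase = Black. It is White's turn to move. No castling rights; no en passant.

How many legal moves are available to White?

White to move; king on g7.
In check: yes, from the black queen on g3.
Legal moves: Kh8, Kf8, Kxh7, Kf7, Kh6.
Count: 5.

5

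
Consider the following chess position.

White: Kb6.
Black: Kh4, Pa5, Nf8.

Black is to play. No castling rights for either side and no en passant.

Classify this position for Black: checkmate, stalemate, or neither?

neither

Black to move; black king on h4.
In check: no.
Legal moves for Black: Nh7, Nd7+, Ng6, Ne6, Kh5, Kg5, Kg4, Kh3, Kg3, a4.
Black has 10 legal moves and is not in check → neither.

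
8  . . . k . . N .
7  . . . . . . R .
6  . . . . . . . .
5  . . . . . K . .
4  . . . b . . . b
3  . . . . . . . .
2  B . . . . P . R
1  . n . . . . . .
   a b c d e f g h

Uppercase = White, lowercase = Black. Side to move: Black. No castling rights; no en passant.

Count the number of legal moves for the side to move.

21

Black to move; king on d8.
In check: no.
Legal moves: Ke8, Kc8, Be7, Bhf6, Bg5, Bg3, Bhxf2, Bxg7, Ba7, Bdf6, Bb6, Be5, Bc5, Be3, Bc3, Bdxf2, Bb2, Ba1, Nc3, Na3, Nd2.
Count: 21.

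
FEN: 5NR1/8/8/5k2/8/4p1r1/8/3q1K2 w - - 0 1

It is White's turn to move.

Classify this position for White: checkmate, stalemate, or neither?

White to move; white king on f1.
In check: yes, from the black queen on d1.
King squares — e1: attacked by Qd1; g1: attacked by Qd1; e2: attacked by Qd1; f2: attacked by Pe3; g2: attacked by Rg3.
Legal moves for White: none.
In check with no legal moves → checkmate.

checkmate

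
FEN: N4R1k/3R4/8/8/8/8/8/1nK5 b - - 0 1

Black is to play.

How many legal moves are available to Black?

0

Black to move; king on h8.
In check: yes, from the white rook on f8.
Legal moves: none.
Count: 0.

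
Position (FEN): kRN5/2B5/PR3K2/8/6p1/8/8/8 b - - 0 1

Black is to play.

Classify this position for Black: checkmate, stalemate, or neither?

Black to move; black king on a8.
In check: yes, from the white rook on b8.
King squares — a7: attacked by Nc8; b7: attacked by Pa6; b8: attacked by Rb6.
Legal moves for Black: none.
In check with no legal moves → checkmate.

checkmate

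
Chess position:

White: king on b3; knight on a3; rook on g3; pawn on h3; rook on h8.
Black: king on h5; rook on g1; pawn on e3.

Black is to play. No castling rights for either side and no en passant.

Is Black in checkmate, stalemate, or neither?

checkmate

Black to move; black king on h5.
In check: yes, from the white rook on h8.
King squares — g4: attacked by Rg3; h4: attacked by Rh8; g5: attacked by Rg3; g6: attacked by Rg3; h6: attacked by Rh8.
Legal moves for Black: none.
In check with no legal moves → checkmate.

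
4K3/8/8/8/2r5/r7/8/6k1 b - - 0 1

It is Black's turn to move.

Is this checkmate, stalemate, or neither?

Black to move; black king on g1.
In check: no.
Legal moves for Black include: Rc8+, Rc7, Rc6, Rc5, Rh4, Rg4, Rf4, Re4+, Rd4, Rb4, Rca4, Rcc3, Rc2, Rc1, Ra8+, Ra7, Ra6, Ra5, ... (list truncated; more exist).
Black has legal moves and is not in check → neither.

neither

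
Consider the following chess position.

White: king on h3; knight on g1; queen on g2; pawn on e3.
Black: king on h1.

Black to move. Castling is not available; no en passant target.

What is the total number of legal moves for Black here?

Black to move; king on h1.
In check: yes, from the white queen on g2.
Legal moves: none.
Count: 0.

0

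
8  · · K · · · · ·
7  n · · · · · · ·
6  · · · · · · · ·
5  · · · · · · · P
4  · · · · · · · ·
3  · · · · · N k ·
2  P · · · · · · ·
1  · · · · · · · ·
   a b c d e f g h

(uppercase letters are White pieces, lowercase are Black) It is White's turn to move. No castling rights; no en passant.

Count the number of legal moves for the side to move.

5

White to move; king on c8.
In check: yes, from the black knight on a7.
Legal moves: Kd8, Kb8, Kd7, Kc7, Kb7.
Count: 5.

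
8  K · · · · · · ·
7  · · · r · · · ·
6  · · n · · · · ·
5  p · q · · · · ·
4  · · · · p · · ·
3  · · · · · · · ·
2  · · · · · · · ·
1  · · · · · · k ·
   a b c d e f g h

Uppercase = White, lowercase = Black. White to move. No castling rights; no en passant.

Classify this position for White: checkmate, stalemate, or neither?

White to move; white king on a8.
In check: no.
King squares — a7: attacked by Qc5; b7: attacked by Rd7; b8: attacked by Nc6.
Legal moves for White: none.
Not in check and no legal moves → stalemate.

stalemate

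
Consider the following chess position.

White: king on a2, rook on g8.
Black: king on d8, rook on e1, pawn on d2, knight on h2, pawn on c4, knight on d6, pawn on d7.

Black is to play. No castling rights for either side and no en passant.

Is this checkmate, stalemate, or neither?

neither

Black to move; black king on d8.
In check: yes, from the white rook on g8.
Legal moves for Black: Ke7, Kc7, Ne8, Re8.
Black is in check but has 4 legal moves → neither.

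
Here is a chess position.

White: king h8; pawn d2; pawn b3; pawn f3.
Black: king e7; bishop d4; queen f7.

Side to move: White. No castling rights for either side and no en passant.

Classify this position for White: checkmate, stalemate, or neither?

checkmate

White to move; white king on h8.
In check: yes, from the black bishop on d4.
King squares — g7: attacked by Bd4; h7: attacked by Qf7; g8: attacked by Qf7.
Legal moves for White: none.
In check with no legal moves → checkmate.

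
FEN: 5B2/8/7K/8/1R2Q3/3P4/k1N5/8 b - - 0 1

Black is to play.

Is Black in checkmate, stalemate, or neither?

Black to move; black king on a2.
In check: no.
King squares — a1: attacked by Nc2; b1: attacked by Rb4; b2: attacked by Rb4; a3: attacked by Nc2; b3: attacked by Rb4.
Legal moves for Black: none.
Not in check and no legal moves → stalemate.

stalemate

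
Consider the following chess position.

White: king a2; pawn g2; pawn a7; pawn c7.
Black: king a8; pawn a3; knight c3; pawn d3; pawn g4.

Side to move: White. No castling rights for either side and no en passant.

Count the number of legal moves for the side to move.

3

White to move; king on a2.
In check: yes, from the black knight on c3.
Legal moves: Kb3, Kxa3, Ka1.
Count: 3.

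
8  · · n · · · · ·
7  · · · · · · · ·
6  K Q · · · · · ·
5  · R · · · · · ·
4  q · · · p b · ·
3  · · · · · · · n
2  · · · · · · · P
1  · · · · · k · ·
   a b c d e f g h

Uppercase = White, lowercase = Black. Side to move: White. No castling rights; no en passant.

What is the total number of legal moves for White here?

White to move; king on a6.
In check: yes, from the black queen on a4.
Legal moves: Kb7, Qa5, Ra5.
Count: 3.

3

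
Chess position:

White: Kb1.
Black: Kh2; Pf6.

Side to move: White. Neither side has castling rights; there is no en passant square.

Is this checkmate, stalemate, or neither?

White to move; white king on b1.
In check: no.
Legal moves for White: Kc2, Kb2, Ka2, Kc1, Ka1.
White has 5 legal moves and is not in check → neither.

neither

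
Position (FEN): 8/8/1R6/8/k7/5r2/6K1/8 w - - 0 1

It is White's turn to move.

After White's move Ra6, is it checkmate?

After Ra6: black king on a4; in check: yes, from the white rook on a6.
Black has 3 legal replies: Kb5, Kb4, Kb3.
In check but a legal move exists → not checkmate.

no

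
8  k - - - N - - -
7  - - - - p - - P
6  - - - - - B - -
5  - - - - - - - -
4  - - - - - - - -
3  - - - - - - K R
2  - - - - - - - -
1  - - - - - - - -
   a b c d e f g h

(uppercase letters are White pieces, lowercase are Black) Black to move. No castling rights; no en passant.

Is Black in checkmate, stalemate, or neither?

Black to move; black king on a8.
In check: no.
Legal moves for Black: Kb8, Kb7, Ka7, exf6, e6, e5.
Black has 6 legal moves and is not in check → neither.

neither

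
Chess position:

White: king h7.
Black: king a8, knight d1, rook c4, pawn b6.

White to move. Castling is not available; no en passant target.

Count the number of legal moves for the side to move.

5

White to move; king on h7.
In check: no.
Legal moves: Kh8, Kg8, Kg7, Kh6, Kg6.
Count: 5.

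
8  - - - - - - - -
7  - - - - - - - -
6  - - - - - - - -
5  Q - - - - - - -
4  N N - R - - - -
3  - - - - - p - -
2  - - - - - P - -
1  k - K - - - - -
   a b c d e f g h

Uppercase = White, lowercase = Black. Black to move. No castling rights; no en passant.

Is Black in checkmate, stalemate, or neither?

Black to move; black king on a1.
In check: no.
King squares — b1: attacked by Kc1; a2: attacked by Nb4; b2: attacked by Kc1.
Legal moves for Black: none.
Not in check and no legal moves → stalemate.

stalemate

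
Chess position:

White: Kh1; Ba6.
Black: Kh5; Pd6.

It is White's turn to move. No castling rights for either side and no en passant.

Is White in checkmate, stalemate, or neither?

neither

White to move; white king on h1.
In check: no.
Legal moves for White: Bc8, Bb7, Bb5, Bc4, Bd3, Be2+, Bf1, Kh2, Kg2, Kg1.
White has 10 legal moves and is not in check → neither.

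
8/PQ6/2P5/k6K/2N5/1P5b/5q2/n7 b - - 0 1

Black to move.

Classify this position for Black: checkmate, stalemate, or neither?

checkmate

Black to move; black king on a5.
In check: yes, from the white knight on c4.
King squares — a4: attacked by Pb3; b4: attacked by Qb7; b5: attacked by Qb7; a6: attacked by Qb7; b6: attacked by Nc4.
Legal moves for Black: none.
In check with no legal moves → checkmate.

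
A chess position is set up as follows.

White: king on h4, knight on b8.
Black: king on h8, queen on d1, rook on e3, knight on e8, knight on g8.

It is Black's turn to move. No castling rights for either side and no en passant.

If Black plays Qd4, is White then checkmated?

After Qd4: white king on h4; in check: yes, from the black queen on d4.
White has 2 legal replies: Kh5, Kg5.
In check but a legal move exists → not checkmate.

no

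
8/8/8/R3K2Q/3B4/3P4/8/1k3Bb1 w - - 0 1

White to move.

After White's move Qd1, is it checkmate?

After Qd1: black king on b1; in check: yes, from the white queen on d1.
King squares — a1: attacked by Qd1; c1: attacked by Qd1; a2: attacked by Ra5; b2: attacked by Bd4; c2: attacked by Qd1.
Black has no legal moves → checkmate.

yes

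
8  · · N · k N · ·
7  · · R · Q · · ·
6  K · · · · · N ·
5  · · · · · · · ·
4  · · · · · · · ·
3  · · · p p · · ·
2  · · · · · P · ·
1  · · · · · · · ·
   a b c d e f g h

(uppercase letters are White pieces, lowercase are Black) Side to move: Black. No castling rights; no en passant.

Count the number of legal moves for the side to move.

0

Black to move; king on e8.
In check: yes, from the white queen on e7.
Legal moves: none.
Count: 0.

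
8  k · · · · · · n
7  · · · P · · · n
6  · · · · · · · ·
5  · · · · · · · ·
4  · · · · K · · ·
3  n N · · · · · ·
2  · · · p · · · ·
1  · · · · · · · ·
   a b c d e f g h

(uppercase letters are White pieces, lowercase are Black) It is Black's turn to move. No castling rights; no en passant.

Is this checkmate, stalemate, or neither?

neither

Black to move; black king on a8.
In check: no.
Legal moves for Black: Nf7, Ng6, Kb8, Kb7, Ka7, Nf8, Nf6+, Ng5+, Nb5, Nc4, Nc2, Nb1, d1=Q, d1=R, d1=B, d1=N.
Black has 16 legal moves and is not in check → neither.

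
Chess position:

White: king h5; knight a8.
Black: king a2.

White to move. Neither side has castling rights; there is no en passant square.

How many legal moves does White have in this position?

White to move; king on h5.
In check: no.
Legal moves: Nc7, Nb6, Kh6, Kg6, Kg5, Kh4, Kg4.
Count: 7.

7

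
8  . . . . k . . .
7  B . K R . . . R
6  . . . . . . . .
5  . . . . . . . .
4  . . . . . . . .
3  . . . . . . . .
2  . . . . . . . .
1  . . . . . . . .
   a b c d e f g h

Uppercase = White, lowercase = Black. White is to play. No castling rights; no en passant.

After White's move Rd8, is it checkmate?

After Rd8: black king on e8; in check: yes, from the white rook on d8.
King squares — d7: attacked by Kc7; e7: attacked by Rh7; f7: attacked by Rh7; d8: attacked by Kc7; f8: attacked by Rd8.
Black has no legal moves → checkmate.

yes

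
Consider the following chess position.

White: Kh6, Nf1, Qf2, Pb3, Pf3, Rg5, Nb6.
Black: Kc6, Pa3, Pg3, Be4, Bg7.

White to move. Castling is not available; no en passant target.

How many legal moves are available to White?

3

White to move; king on h6.
In check: yes, from the black bishop on g7.
Legal moves: Kxg7, Kh5, Rxg7.
Count: 3.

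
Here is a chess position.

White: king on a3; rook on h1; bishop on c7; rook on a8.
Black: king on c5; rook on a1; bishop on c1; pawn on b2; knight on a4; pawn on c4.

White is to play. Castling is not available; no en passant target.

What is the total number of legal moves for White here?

0

White to move; king on a3.
In check: yes, from the black rook on a1.
Legal moves: none.
Count: 0.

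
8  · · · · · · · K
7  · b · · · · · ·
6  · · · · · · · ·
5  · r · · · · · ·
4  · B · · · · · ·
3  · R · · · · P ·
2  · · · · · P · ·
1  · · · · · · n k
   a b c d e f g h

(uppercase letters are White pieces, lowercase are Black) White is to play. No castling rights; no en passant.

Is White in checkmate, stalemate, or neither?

neither

White to move; white king on h8.
In check: no.
Legal moves for White include: Kg8, Kh7, Kg7, Bf8, Be7, Bd6, Bc5, Ba5, Bc3, Ba3, Bd2, Be1, Rf3, Re3, Rd3, Rc3, Ra3, Rb2, ... (list truncated; more exist).
White has legal moves and is not in check → neither.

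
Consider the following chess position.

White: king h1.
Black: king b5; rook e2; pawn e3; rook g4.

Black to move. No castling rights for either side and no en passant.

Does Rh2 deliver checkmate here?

no

After Rh2: white king on h1; in check: yes, from the black rook on h2.
White has 1 legal reply: Kxh2.
In check but a legal move exists → not checkmate.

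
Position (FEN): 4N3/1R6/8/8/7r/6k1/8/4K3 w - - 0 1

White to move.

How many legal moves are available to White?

22

White to move; king on e1.
In check: no.
Legal moves: Ng7, Nc7, Nf6, Nd6, Rb8, Rh7, Rg7+, Rf7, Re7, Rd7, Rc7, Ra7, Rb6, Rb5, Rb4, Rb3+, Rb2, Rb1, Ke2, Kd2, Kf1, Kd1.
Count: 22.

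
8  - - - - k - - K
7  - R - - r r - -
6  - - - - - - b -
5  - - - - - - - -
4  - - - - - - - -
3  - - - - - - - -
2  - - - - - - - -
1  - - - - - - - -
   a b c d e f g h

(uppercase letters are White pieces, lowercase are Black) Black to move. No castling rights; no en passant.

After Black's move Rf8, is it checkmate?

yes

After Rf8: white king on h8; in check: yes, from the black rook on f8.
King squares — g7: attacked by Re7; h7: attacked by Bg6; g8: attacked by Rf8.
White has no legal moves → checkmate.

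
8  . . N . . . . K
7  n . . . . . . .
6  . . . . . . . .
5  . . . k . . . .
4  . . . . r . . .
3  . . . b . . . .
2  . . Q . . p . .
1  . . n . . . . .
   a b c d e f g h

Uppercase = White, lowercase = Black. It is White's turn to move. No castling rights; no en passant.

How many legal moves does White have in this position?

23

White to move; king on h8.
In check: no.
Legal moves: Kg8, Kh7, Kg7, Ne7+, Nxa7, Nd6, Nb6+, Qc7, Qc6+, Qc5+, Qc4+, Qa4, Qxd3+, Qc3, Qb3+, Qxf2, Qe2, Qd2, Qb2, Qa2+, Qd1, Qxc1, Qb1.
Count: 23.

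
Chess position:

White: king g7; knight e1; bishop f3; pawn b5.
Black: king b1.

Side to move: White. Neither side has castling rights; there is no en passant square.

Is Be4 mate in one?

no

After Be4: black king on b1; in check: yes, from the white bishop on e4.
Black has 4 legal replies: Kb2, Ka2, Kc1, Ka1.
In check but a legal move exists → not checkmate.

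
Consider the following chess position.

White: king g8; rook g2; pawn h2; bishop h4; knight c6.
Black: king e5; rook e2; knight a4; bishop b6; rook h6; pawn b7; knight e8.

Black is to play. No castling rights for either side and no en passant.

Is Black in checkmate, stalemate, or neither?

Black to move; black king on e5.
In check: yes, from the white knight on c6.
King squares — d4: attacked by Nc6; e4: available; f4: available; d5: available; f5: available; d6: available; e6: available; f6: attacked by Bh4.
Legal moves for Black: Ke6, Kd6, Kf5, Kd5, Kf4, Ke4, Rxc6, bxc6.
Black is in check but has 8 legal moves → neither.

neither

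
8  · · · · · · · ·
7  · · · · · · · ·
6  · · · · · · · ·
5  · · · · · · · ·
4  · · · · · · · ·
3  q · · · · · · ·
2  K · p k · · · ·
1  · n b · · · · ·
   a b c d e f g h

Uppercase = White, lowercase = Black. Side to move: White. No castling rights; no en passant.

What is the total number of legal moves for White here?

0

White to move; king on a2.
In check: yes, from the black queen on a3.
Legal moves: none.
Count: 0.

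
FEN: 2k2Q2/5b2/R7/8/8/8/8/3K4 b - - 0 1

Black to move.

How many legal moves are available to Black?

4

Black to move; king on c8.
In check: yes, from the white queen on f8.
Legal moves: Kd7, Kc7, Kb7, Be8.
Count: 4.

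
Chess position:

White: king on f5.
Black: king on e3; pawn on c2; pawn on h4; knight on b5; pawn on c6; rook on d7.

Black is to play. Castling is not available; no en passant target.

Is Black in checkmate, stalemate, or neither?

neither

Black to move; black king on e3.
In check: no.
Legal moves for Black include: Rd8, Rh7, Rg7, Rf7+, Re7, Rc7, Rb7, Ra7, Rd6, Rd5+, Rd4, Rd3, Rd2, Rd1, Nc7, Na7, Nd6+, Nd4+, ... (list truncated; more exist).
Black has legal moves and is not in check → neither.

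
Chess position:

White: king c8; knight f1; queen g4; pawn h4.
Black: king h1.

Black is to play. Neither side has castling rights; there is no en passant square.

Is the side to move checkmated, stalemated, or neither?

stalemate

Black to move; black king on h1.
In check: no.
King squares — g1: attacked by Qg4; g2: attacked by Qg4; h2: attacked by Nf1.
Legal moves for Black: none.
Not in check and no legal moves → stalemate.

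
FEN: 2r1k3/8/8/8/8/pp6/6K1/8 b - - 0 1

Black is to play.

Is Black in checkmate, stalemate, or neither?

neither

Black to move; black king on e8.
In check: no.
Legal moves for Black: Kf8, Kd8, Kf7, Ke7, Kd7, Rd8, Rb8, Ra8, Rc7, Rc6, Rc5, Rc4, Rc3, Rc2+, Rc1, b2, a2.
Black has 17 legal moves and is not in check → neither.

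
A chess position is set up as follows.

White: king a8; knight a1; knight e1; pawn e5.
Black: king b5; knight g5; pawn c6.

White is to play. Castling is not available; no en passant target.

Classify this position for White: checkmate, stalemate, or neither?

neither

White to move; white king on a8.
In check: no.
Legal moves for White: Kb8, Kb7, Ka7, Nf3, Nd3, Ng2, Nec2, Nb3, Nac2, e6.
White has 10 legal moves and is not in check → neither.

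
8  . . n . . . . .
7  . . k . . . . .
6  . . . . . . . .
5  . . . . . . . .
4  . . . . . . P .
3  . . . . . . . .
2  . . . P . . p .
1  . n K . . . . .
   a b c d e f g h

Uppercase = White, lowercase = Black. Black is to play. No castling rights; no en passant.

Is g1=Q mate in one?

no

After g1=Q: white king on c1; in check: yes, from the black queen on g1.
White has 2 legal replies: Kc2, Kb2.
In check but a legal move exists → not checkmate.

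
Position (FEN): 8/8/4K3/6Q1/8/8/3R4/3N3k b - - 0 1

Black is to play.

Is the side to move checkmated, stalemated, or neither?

stalemate

Black to move; black king on h1.
In check: no.
King squares — g1: attacked by Qg5; g2: attacked by Rd2; h2: attacked by Rd2.
Legal moves for Black: none.
Not in check and no legal moves → stalemate.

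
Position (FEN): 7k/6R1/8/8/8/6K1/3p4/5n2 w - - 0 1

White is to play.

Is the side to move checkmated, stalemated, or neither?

neither

White to move; white king on g3.
In check: yes, from the black knight on f1.
Legal moves for White: Kh4, Kg4, Kf4, Kh3, Kf3, Kg2, Kf2.
White is in check but has 7 legal moves → neither.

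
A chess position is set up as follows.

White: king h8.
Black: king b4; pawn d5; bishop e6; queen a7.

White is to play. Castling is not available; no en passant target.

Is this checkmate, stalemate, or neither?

White to move; white king on h8.
In check: no.
King squares — g7: attacked by Qa7; h7: attacked by Qa7; g8: attacked by Be6.
Legal moves for White: none.
Not in check and no legal moves → stalemate.

stalemate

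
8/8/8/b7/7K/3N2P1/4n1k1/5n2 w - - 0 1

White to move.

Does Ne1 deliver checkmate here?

no

After Ne1: black king on g2; in check: yes, from the white knight on e1.
Black has 5 legal replies: Kh2, Kf2, Kh1, Kg1, Bxe1.
In check but a legal move exists → not checkmate.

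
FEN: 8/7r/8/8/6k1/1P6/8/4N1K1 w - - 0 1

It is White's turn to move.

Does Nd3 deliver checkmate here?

no

After Nd3: black king on g4; in check: no.
Black is not in check, so this cannot be checkmate.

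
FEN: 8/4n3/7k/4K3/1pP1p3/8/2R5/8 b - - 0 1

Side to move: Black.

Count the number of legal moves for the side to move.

13

Black to move; king on h6.
In check: no.
Legal moves: Ng8, Nc8, Ng6+, Nc6+, Nf5, Nd5, Kh7, Kg7, Kg6, Kh5, Kg5, e3, b3.
Count: 13.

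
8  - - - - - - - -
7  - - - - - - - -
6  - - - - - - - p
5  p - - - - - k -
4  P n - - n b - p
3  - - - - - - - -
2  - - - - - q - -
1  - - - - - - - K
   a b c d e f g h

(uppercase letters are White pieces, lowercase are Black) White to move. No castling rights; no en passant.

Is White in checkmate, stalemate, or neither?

White to move; white king on h1.
In check: no.
King squares — g1: attacked by Qf2; g2: attacked by Qf2; h2: attacked by Qf2.
Legal moves for White: none.
Not in check and no legal moves → stalemate.

stalemate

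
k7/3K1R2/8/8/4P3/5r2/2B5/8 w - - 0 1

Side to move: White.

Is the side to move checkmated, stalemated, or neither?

White to move; white king on d7.
In check: no.
Legal moves for White include: Rf8+, Rh7, Rg7, Re7, Rf6, Rf5, Rf4, Rxf3, Ke8, Kd8, Kc8, Ke7, Kc7, Ke6, Kd6, Kc6, Ba4, Bd3, ... (list truncated; more exist).
White has legal moves and is not in check → neither.

neither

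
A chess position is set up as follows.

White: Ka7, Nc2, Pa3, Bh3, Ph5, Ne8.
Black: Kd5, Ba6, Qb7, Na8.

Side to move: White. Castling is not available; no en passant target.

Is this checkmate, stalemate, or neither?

White to move; white king on a7.
In check: yes, from the black queen on b7.
King squares — a6: attacked by Qb7; b6: attacked by Qb7; b7: attacked by Ba6; a8: attacked by Qb7; b8: attacked by Qb7.
Legal moves for White: none.
In check with no legal moves → checkmate.

checkmate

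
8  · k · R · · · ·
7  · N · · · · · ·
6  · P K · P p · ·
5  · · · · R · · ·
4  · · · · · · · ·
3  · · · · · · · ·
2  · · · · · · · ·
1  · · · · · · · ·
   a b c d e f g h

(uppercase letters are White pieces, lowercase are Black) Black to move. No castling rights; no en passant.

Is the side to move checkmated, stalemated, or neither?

Black to move; black king on b8.
In check: yes, from the white rook on d8.
King squares — a7: attacked by Pb6; b7: attacked by Kc6; c7: attacked by Pb6; a8: attacked by Rd8; c8: attacked by Rd8.
Legal moves for Black: none.
In check with no legal moves → checkmate.

checkmate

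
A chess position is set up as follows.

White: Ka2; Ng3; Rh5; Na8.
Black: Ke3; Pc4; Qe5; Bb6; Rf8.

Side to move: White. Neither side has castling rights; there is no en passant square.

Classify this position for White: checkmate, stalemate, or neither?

neither

White to move; white king on a2.
In check: no.
Legal moves for White include: Nc7, Nxb6, Rh8, Rh7, Rh6, Rg5, Rf5, Rxe5+, Rh4, Rh3, Rh2, Rh1, Nf5+, Ne4, Ne2, Nh1, Nf1+, Ka3, ... (list truncated; more exist).
White has legal moves and is not in check → neither.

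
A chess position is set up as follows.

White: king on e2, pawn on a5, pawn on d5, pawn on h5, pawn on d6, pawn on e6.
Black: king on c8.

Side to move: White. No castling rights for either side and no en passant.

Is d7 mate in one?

After d7: black king on c8; in check: yes, from the white pawn on d7.
Black has 4 legal replies: Kd8, Kb8, Kc7, Kb7.
In check but a legal move exists → not checkmate.

no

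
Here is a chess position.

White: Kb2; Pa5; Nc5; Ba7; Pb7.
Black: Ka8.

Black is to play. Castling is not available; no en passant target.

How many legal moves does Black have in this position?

1

Black to move; king on a8.
In check: yes, from the white pawn on b7.
Legal moves: Kxa7.
Count: 1.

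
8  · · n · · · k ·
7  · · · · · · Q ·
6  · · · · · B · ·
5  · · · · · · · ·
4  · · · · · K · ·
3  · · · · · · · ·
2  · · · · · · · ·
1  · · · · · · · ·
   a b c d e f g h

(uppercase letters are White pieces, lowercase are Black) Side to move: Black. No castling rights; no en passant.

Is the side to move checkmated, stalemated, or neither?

Black to move; black king on g8.
In check: yes, from the white queen on g7.
King squares — f7: attacked by Qg7; g7: attacked by Bf6; h7: attacked by Qg7; f8: attacked by Qg7; h8: attacked by Qg7.
Legal moves for Black: none.
In check with no legal moves → checkmate.

checkmate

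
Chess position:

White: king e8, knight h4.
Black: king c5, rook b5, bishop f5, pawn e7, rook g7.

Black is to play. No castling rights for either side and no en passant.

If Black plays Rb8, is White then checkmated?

After Rb8: white king on e8; in check: yes, from the black rook on b8.
King squares — d7: attacked by Bf5; e7: attacked by Rg7; f7: attacked by Rg7; d8: attacked by Rb8; f8: attacked by Rb8.
White has no legal moves → checkmate.

yes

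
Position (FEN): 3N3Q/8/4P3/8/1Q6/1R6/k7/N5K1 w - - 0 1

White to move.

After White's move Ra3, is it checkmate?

yes

After Ra3: black king on a2; in check: yes, from the white rook on a3.
King squares — a1: attacked by Ra3; b1: attacked by Qb4; b2: attacked by Qb4; a3: attacked by Qb4; b3: attacked by Na1.
Black has no legal moves → checkmate.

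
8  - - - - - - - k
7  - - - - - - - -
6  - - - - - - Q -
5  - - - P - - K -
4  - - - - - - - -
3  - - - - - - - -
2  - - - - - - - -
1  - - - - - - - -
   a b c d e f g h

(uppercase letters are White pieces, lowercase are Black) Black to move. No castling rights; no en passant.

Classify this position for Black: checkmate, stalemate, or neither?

Black to move; black king on h8.
In check: no.
King squares — g7: attacked by Qg6; h7: attacked by Qg6; g8: attacked by Qg6.
Legal moves for Black: none.
Not in check and no legal moves → stalemate.

stalemate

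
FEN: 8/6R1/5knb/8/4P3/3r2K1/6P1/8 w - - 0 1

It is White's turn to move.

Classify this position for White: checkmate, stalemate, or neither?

White to move; white king on g3.
In check: yes, from the black rook on d3.
King squares — f2: available; g2: own pawn; h2: available; f3: attacked by Rd3; h3: attacked by Rd3; f4: attacked by Ng6; g4: available; h4: attacked by Ng6.
Legal moves for White: Kg4, Kh2, Kf2.
White is in check but has 3 legal moves → neither.

neither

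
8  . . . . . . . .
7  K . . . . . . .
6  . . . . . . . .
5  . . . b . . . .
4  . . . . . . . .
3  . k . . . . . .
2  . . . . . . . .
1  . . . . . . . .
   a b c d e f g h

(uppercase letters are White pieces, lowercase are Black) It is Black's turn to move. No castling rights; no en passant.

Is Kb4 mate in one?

After Kb4: white king on a7; in check: no.
White is not in check, so this cannot be checkmate.

no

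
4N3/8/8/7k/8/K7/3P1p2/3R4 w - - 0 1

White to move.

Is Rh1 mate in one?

After Rh1: black king on h5; in check: yes, from the white rook on h1.
Black has 3 legal replies: Kg6, Kg5, Kg4.
In check but a legal move exists → not checkmate.

no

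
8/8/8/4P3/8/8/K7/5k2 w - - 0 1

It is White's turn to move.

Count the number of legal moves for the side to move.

6

White to move; king on a2.
In check: no.
Legal moves: Kb3, Ka3, Kb2, Kb1, Ka1, e6.
Count: 6.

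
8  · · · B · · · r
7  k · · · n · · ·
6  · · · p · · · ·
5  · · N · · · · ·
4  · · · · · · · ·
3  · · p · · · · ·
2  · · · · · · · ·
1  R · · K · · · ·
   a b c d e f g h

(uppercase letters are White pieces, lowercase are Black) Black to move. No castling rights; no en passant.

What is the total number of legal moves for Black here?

1

Black to move; king on a7.
In check: yes, from the white rook on a1.
Legal moves: Kb8.
Count: 1.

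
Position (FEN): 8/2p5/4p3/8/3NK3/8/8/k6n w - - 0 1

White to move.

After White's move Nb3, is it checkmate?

no

After Nb3: black king on a1; in check: yes, from the white knight on b3.
Black has 3 legal replies: Kb2, Ka2, Kb1.
In check but a legal move exists → not checkmate.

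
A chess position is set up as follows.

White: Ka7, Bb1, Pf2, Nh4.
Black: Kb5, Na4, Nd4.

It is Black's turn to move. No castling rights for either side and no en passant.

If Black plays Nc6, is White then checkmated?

After Nc6: white king on a7; in check: yes, from the black knight on c6.
White has 2 legal replies: Ka8, Kb7.
In check but a legal move exists → not checkmate.

no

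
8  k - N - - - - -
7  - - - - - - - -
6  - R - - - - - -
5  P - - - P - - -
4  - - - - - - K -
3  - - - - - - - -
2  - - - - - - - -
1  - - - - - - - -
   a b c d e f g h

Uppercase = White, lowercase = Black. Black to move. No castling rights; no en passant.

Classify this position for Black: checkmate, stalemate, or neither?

Black to move; black king on a8.
In check: no.
King squares — a7: attacked by Nc8; b7: attacked by Rb6; b8: attacked by Rb6.
Legal moves for Black: none.
Not in check and no legal moves → stalemate.

stalemate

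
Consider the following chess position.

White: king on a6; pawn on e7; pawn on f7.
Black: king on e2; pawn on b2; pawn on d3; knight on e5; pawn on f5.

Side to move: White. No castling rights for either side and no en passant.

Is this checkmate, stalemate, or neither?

White to move; white king on a6.
In check: no.
Legal moves for White: Kb7, Ka7, Kb6, Kb5, Ka5, f8=Q, f8=R, f8=B, f8=N, e8=Q, e8=R, e8=B, e8=N.
White has 13 legal moves and is not in check → neither.

neither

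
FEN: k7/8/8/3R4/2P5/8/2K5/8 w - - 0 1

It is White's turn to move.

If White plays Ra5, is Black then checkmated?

After Ra5: black king on a8; in check: yes, from the white rook on a5.
Black has 2 legal replies: Kb8, Kb7.
In check but a legal move exists → not checkmate.

no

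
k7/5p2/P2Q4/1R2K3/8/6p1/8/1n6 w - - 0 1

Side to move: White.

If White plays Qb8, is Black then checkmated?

yes

After Qb8: black king on a8; in check: yes, from the white queen on b8.
King squares — a7: attacked by Qb8; b7: attacked by Rb5; b8: attacked by Rb5.
Black has no legal moves → checkmate.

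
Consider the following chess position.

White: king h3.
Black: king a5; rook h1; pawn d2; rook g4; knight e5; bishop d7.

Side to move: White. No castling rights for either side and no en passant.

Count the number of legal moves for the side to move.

White to move; king on h3.
In check: yes, from the black rook on h1.
Legal moves: none.
Count: 0.

0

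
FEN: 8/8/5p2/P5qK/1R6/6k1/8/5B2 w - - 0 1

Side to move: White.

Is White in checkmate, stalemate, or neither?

White to move; white king on h5.
In check: yes, from the black queen on g5.
King squares — g4: attacked by Kg3; h4: attacked by Kg3; g5: attacked by Pf6; g6: attacked by Qg5; h6: attacked by Qg5.
Legal moves for White: none.
In check with no legal moves → checkmate.

checkmate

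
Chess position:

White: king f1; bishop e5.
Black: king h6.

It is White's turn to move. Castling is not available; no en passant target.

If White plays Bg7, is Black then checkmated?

no

After Bg7: black king on h6; in check: yes, from the white bishop on g7.
Black has 5 legal replies: Kh7, Kxg7, Kg6, Kh5, Kg5.
In check but a legal move exists → not checkmate.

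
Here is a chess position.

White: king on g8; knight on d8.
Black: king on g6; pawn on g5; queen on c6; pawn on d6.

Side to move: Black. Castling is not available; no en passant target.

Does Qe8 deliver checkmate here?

After Qe8: white king on g8; in check: yes, from the black queen on e8.
King squares — f7: attacked by Kg6; g7: attacked by Kg6; h7: attacked by Kg6; f8: attacked by Qe8; h8: attacked by Qe8.
White has no legal moves → checkmate.

yes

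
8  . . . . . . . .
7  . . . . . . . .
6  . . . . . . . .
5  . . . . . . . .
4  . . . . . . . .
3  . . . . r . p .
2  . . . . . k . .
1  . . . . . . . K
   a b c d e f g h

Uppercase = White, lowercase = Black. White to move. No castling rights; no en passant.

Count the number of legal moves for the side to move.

White to move; king on h1.
In check: no.
Legal moves: none.
Count: 0.

0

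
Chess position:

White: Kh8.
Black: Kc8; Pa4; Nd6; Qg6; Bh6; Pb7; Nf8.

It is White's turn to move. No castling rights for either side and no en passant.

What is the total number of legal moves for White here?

0

White to move; king on h8.
In check: no.
Legal moves: none.
Count: 0.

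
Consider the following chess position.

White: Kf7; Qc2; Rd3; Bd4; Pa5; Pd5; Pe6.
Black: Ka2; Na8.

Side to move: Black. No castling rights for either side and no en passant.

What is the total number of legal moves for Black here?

0

Black to move; king on a2.
In check: yes, from the white queen on c2.
Legal moves: none.
Count: 0.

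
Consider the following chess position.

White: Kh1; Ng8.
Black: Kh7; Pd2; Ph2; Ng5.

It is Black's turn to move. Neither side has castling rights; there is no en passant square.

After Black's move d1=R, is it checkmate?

After d1=R: white king on h1; in check: yes, from the black rook on d1.
White has 2 legal replies: Kxh2, Kg2.
In check but a legal move exists → not checkmate.

no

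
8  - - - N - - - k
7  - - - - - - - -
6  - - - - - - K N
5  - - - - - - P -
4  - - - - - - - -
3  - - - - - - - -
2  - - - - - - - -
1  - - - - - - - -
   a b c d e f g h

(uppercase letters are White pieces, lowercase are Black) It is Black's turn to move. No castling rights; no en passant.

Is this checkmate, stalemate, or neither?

Black to move; black king on h8.
In check: no.
King squares — g7: attacked by Kg6; h7: attacked by Kg6; g8: attacked by Nh6.
Legal moves for Black: none.
Not in check and no legal moves → stalemate.

stalemate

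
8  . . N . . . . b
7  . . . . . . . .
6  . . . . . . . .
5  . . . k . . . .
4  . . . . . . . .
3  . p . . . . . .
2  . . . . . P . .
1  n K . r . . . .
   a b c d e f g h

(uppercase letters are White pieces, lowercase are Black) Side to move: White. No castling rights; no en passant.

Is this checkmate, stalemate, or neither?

White to move; white king on b1.
In check: yes, from the black rook on d1.
King squares — a1: attacked by Rd1; c1: attacked by Rd1; a2: attacked by Pb3; b2: attacked by Bh8; c2: attacked by Na1.
Legal moves for White: none.
In check with no legal moves → checkmate.

checkmate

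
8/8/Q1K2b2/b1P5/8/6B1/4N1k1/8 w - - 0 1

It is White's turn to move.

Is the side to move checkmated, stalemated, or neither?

White to move; white king on c6.
In check: no.
Legal moves for White include: Kd7, Kb7, Kd6, Kd5, Kb5, Qc8, Qa8, Qb7, Qa7, Qb6, Qb5, Qxa5, Qc4, Qd3, Bb8, Bc7, Bd6, Be5, ... (list truncated; more exist).
White has legal moves and is not in check → neither.

neither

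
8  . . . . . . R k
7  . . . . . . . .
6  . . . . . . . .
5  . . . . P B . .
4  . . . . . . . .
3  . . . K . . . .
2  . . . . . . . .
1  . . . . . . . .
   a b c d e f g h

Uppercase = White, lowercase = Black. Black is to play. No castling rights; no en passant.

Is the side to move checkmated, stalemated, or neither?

neither

Black to move; black king on h8.
In check: yes, from the white rook on g8.
Legal moves for Black: Kxg8.
Black is in check but has 1 legal move → neither.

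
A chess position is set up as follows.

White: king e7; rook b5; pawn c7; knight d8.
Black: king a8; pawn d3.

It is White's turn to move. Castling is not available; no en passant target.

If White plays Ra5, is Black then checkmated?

yes

After Ra5: black king on a8; in check: yes, from the white rook on a5.
King squares — a7: attacked by Ra5; b7: attacked by Nd8; b8: attacked by Pc7.
Black has no legal moves → checkmate.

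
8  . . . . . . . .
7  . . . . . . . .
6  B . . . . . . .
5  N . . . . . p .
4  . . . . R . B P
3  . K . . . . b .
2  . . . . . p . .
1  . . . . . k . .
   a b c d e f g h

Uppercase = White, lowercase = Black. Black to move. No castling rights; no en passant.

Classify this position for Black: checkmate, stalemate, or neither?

neither

Black to move; black king on f1.
In check: yes, from the white bishop on a6.
King squares — e1: attacked by Re4; g1: available; e2: attacked by Re4; f2: own pawn; g2: available.
Legal moves for Black: Kg2, Kg1.
Black is in check but has 2 legal moves → neither.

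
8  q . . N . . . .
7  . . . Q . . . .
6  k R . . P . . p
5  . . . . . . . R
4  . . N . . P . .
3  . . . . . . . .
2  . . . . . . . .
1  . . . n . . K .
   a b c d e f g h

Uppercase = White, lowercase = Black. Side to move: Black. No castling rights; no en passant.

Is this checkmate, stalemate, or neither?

Black to move; black king on a6.
In check: yes, from the white rook on b6.
King squares — a5: attacked by Nc4; b5: attacked by Rh5; b6: attacked by Nc4; a7: attacked by Qd7; b7: attacked by Rb6.
Legal moves for Black: none.
In check with no legal moves → checkmate.

checkmate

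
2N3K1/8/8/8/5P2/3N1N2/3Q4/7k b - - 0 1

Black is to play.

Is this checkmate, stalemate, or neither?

stalemate

Black to move; black king on h1.
In check: no.
King squares — g1: attacked by Nf3; g2: attacked by Qd2; h2: attacked by Qd2.
Legal moves for Black: none.
Not in check and no legal moves → stalemate.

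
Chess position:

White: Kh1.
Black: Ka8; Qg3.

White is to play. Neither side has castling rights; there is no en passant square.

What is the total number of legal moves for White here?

0

White to move; king on h1.
In check: no.
Legal moves: none.
Count: 0.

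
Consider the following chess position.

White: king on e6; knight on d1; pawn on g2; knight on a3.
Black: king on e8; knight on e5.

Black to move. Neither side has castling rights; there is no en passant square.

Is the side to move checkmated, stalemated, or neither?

Black to move; black king on e8.
In check: no.
Legal moves for Black: Kf8, Kd8, Nf7, Nd7, Ng6, Nc6, Ng4, Nc4, Nf3, Nd3.
Black has 10 legal moves and is not in check → neither.

neither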